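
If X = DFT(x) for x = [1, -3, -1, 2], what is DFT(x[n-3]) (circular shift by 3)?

Time shift by 3: X_shifted[k] = ω_4^(3k) · X[k]
Shifted x = [-3, -1, 2, 1]

DFT(x[n-3]) = [-1, -5+2i, -1, -5-2i]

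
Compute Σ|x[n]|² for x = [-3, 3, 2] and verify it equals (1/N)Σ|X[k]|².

Time domain:
Σ|x[n]|² = |-3|² + |3|² + |2|² = 22.0000

Frequency domain:
(1/3)Σ|X[k]|² = (1/3)(|2|² + |-5.5000-0.8660i|² + |-5.5000+0.8660i|²) = (1/3)·66.0000 = 22.0000

Both sides agree, confirming Parseval's theorem.

Σ|x[n]|² = (1/N)Σ|X[k]|² = 22.0000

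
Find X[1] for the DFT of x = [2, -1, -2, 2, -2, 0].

X[1] = Σ(n=0 to 5) x[n] · ω_6^(1n) where ω_6 = e^(-2πi/6)
= (2)·ω_6^0 + (-1)·ω_6^1 + (-2)·ω_6^2 + (2)·ω_6^3 + (-2)·ω_6^4 + (0)·ω_6^5

X[1] = 1.5000+0.8660i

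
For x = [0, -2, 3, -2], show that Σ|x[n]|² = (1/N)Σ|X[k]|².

Time domain:
Σ|x[n]|² = |0|² + |-2|² + |3|² + |-2|² = 17.0000

Frequency domain:
(1/4)Σ|X[k]|² = (1/4)(|-1|² + |-3|² + |7|² + |-3|²) = (1/4)·68.0000 = 17.0000

Both sides agree, confirming Parseval's theorem.

Σ|x[n]|² = (1/N)Σ|X[k]|² = 17.0000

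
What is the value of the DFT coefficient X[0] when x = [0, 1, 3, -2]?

X[0] = Σ(n=0 to 3) x[n] · ω_4^0 = Σ x[n]
= (0) + (1) + (3) + (-2)

X[0] = 2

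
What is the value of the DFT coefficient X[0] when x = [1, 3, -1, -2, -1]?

X[0] = Σ(n=0 to 4) x[n] · ω_5^0 = Σ x[n]
= (1) + (3) + (-1) + (-2) + (-1)

X[0] = 0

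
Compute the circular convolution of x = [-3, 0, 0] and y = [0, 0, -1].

(x ⊛ y)[n] = Σ(m=0 to 2) x[m] · y[(n-m) mod 3]

Computing each output sample:
(x ⊛ y)[0] = 0
(x ⊛ y)[1] = 0
(x ⊛ y)[2] = 3

x ⊛ y = [0, 0, 3]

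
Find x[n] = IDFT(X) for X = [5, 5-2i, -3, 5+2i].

x[n] = (1/4) Σ(k=0 to 3) X[k] · e^(2πikn/4)

Computing each x[n]:
x[0] = 3
x[1] = 3
x[2] = -2
x[3] = 1

x = [3, 3, -2, 1]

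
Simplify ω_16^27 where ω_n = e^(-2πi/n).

Since ω_16^16 = 1, powers reduce modulo 16.
27 mod 16 = 11
So ω_16^27 = ω_16^11 = e^(-2πi·11/16)

ω_16^27 = ω_16^11 = -0.3827+0.9239i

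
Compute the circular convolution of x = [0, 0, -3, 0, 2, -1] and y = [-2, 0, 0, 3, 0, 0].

(x ⊛ y)[n] = Σ(m=0 to 5) x[m] · y[(n-m) mod 6]

Computing each output sample:
(x ⊛ y)[0] = 0
(x ⊛ y)[1] = 6
(x ⊛ y)[2] = 3
(x ⊛ y)[3] = 0
(x ⊛ y)[4] = -4
(x ⊛ y)[5] = -7

x ⊛ y = [0, 6, 3, 0, -4, -7]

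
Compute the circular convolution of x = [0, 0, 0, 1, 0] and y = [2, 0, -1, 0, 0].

(x ⊛ y)[n] = Σ(m=0 to 4) x[m] · y[(n-m) mod 5]

Computing each output sample:
(x ⊛ y)[0] = -1
(x ⊛ y)[1] = 0
(x ⊛ y)[2] = 0
(x ⊛ y)[3] = 2
(x ⊛ y)[4] = 0

x ⊛ y = [-1, 0, 0, 2, 0]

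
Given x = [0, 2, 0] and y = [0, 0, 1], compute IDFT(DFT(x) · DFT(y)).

(x ⊛ y)[n] = Σ(m=0 to 2) x[m] · y[(n-m) mod 3]

Computing each output sample:
(x ⊛ y)[0] = 2
(x ⊛ y)[1] = 0
(x ⊛ y)[2] = 0

x ⊛ y = [2, 0, 0]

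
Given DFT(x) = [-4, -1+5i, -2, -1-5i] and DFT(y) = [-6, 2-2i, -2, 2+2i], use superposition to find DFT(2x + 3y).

By linearity: DFT(2x + 3y) = 2·DFT(x) + 3·DFT(y)
= 2·[-4, -1+5i, -2, -1-5i] + 3·[-6, 2-2i, -2, 2+2i]

Computing element-wise:
Z[0] = 2·(-4) + 3·(-6) = -26
Z[1] = 2·(-1+5i) + 3·(2-2i) = 4+4i
Z[2] = 2·(-2) + 3·(-2) = -10
Z[3] = 2·(-1-5i) + 3·(2+2i) = 4-4i

DFT(2x + 3y) = 2·X + 3·Y = [-26, 4+4i, -10, 4-4i]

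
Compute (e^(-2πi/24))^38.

Since ω_24^24 = 1, powers reduce modulo 24.
38 mod 24 = 14
So ω_24^38 = ω_24^14 = e^(-2πi·14/24)

ω_24^38 = ω_24^14 = -0.8660+0.5000i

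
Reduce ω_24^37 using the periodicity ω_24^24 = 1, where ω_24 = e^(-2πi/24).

Since ω_24^24 = 1, powers reduce modulo 24.
37 mod 24 = 13
So ω_24^37 = ω_24^13 = e^(-2πi·13/24)

ω_24^37 = ω_24^13 = -0.9659+0.2588i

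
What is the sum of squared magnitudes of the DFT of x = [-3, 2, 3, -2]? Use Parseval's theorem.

Parseval: Σ|x[n]|² = (1/N)Σ|X[k]|², so Σ|X[k]|² = N·Σ|x[n]|² = 4·26.0000

Σ|X[k]|² = N·Σ|x[n]|² = 4·26.0000 = 104.0000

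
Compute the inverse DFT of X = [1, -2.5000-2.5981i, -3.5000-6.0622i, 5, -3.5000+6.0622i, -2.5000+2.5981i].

x[n] = (1/6) Σ(k=0 to 5) X[k] · e^(2πikn/6)

Computing each x[n]:
x[0] = -1
x[1] = 2
x[2] = 1
x[3] = -1
x[4] = 3
x[5] = -3

x = [-1, 2, 1, -1, 3, -3]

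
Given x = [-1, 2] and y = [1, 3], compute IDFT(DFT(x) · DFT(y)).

(x ⊛ y)[n] = Σ(m=0 to 1) x[m] · y[(n-m) mod 2]

Computing each output sample:
(x ⊛ y)[0] = 5
(x ⊛ y)[1] = -1

x ⊛ y = [5, -1]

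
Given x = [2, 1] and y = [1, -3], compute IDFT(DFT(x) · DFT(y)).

(x ⊛ y)[n] = Σ(m=0 to 1) x[m] · y[(n-m) mod 2]

Computing each output sample:
(x ⊛ y)[0] = -1
(x ⊛ y)[1] = -5

x ⊛ y = [-1, -5]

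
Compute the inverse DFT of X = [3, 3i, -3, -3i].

x[n] = (1/4) Σ(k=0 to 3) X[k] · e^(2πikn/4)

Computing each x[n]:
x[0] = 0
x[1] = 0
x[2] = 0
x[3] = 3

x = [0, 0, 0, 3]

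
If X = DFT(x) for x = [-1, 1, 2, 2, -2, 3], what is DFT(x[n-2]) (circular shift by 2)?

Time shift by 2: X_shifted[k] = ω_6^(2k) · X[k]
Shifted x = [-2, 3, -1, 1, 2, 2]

DFT(x[n-2]) = [5, -1.0000+1.7321i, -4.0000-3.4641i, -7, -4.0000+3.4641i, -1.0000-1.7321i]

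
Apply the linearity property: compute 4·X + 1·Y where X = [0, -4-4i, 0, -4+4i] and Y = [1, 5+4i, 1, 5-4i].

By linearity: DFT(4x + 1y) = 4·DFT(x) + 1·DFT(y)
= 4·[0, -4-4i, 0, -4+4i] + 1·[1, 5+4i, 1, 5-4i]

Computing element-wise:
Z[0] = 4·(0) + 1·(1) = 1
Z[1] = 4·(-4-4i) + 1·(5+4i) = -11-12i
Z[2] = 4·(0) + 1·(1) = 1
Z[3] = 4·(-4+4i) + 1·(5-4i) = -11+12i

DFT(4x + 1y) = 4·X + 1·Y = [1, -11-12i, 1, -11+12i]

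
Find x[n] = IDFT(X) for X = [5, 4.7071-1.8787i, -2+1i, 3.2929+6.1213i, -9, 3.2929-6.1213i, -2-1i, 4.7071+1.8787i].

x[n] = (1/8) Σ(k=0 to 7) X[k] · e^(2πikn/8)

Computing each x[n]:
x[0] = 1
x[1] = 1
x[2] = 2
x[3] = 1
x[4] = -3
x[5] = 2
x[6] = -2
x[7] = 3

x = [1, 1, 2, 1, -3, 2, -2, 3]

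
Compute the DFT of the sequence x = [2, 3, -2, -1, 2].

X[k] = Σ(n=0 to 4) x[n] · ω_5^(nk)
where ω_5 = e^(-2πi/5)

Computing each X[k]:
X[0] = 4
X[1] = 5.9721-0.3633i
X[2] = -2.9721-1.5388i
X[3] = -2.9721+1.5388i
X[4] = 5.9721+0.3633i

X = [4, 5.9721-0.3633i, -2.9721-1.5388i, -2.9721+1.5388i, 5.9721+0.3633i]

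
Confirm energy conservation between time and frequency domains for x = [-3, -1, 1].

Time domain:
Σ|x[n]|² = |-3|² + |-1|² + |1|² = 11.0000

Frequency domain:
(1/3)Σ|X[k]|² = (1/3)(|-3|² + |-3.0000+1.7321i|² + |-3.0000-1.7321i|²) = (1/3)·33.0000 = 11.0000

Both sides agree, confirming Parseval's theorem.

Σ|x[n]|² = (1/N)Σ|X[k]|² = 11.0000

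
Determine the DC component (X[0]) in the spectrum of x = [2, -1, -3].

X[0] = Σ(n=0 to 2) x[n] · ω_3^0 = Σ x[n]
= (2) + (-1) + (-3)

X[0] = -2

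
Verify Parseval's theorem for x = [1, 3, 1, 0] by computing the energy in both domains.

Time domain:
Σ|x[n]|² = |1|² + |3|² + |1|² + |0|² = 11.0000

Frequency domain:
(1/4)Σ|X[k]|² = (1/4)(|5|² + |-3i|² + |-1|² + |3i|²) = (1/4)·44.0000 = 11.0000

Both sides agree, confirming Parseval's theorem.

Σ|x[n]|² = (1/N)Σ|X[k]|² = 11.0000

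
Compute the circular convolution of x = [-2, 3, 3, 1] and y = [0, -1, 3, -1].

(x ⊛ y)[n] = Σ(m=0 to 3) x[m] · y[(n-m) mod 4]

Computing each output sample:
(x ⊛ y)[0] = 5
(x ⊛ y)[1] = 2
(x ⊛ y)[2] = -10
(x ⊛ y)[3] = 8

x ⊛ y = [5, 2, -10, 8]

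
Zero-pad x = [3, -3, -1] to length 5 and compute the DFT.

Original 3-point DFT: [-1, 5.0000+1.7321i, 5.0000-1.7321i]
Zero-padded 5-point DFT provides frequency interpolation.

DFT_5([x, 0, ...]) = [-1, 2.8820+3.4410i, 5.1180+0.8123i, 5.1180-0.8123i, 2.8820-3.4410i]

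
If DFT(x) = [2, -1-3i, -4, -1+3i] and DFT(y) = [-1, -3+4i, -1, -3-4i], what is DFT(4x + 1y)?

By linearity: DFT(4x + 1y) = 4·DFT(x) + 1·DFT(y)
= 4·[2, -1-3i, -4, -1+3i] + 1·[-1, -3+4i, -1, -3-4i]

Computing element-wise:
Z[0] = 4·(2) + 1·(-1) = 7
Z[1] = 4·(-1-3i) + 1·(-3+4i) = -7-8i
Z[2] = 4·(-4) + 1·(-1) = -17
Z[3] = 4·(-1+3i) + 1·(-3-4i) = -7+8i

DFT(4x + 1y) = 4·X + 1·Y = [7, -7-8i, -17, -7+8i]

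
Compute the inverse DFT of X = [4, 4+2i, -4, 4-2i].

x[n] = (1/4) Σ(k=0 to 3) X[k] · e^(2πikn/4)

Computing each x[n]:
x[0] = 2
x[1] = 1
x[2] = -2
x[3] = 3

x = [2, 1, -2, 3]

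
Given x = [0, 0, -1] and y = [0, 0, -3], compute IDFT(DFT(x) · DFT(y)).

(x ⊛ y)[n] = Σ(m=0 to 2) x[m] · y[(n-m) mod 3]

Computing each output sample:
(x ⊛ y)[0] = 0
(x ⊛ y)[1] = 3
(x ⊛ y)[2] = 0

x ⊛ y = [0, 3, 0]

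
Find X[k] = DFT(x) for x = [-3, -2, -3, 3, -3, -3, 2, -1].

X[k] = Σ(n=0 to 7) x[n] · ω_8^(nk)
where ω_8 = e^(-2πi/8)

Computing each X[k]:
X[0] = -10
X[1] = -2.1213+1.4645i
X[2] = -5+7i
X[3] = 2.1213-8.5355i
X[4] = -4
X[5] = 2.1213+8.5355i
X[6] = -5-7i
X[7] = -2.1213-1.4645i

X = [-10, -2.1213+1.4645i, -5+7i, 2.1213-8.5355i, -4, 2.1213+8.5355i, -5-7i, -2.1213-1.4645i]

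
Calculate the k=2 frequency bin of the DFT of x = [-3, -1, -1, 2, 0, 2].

X[2] = Σ(n=0 to 5) x[n] · ω_6^(2n) where ω_6 = e^(-2πi/6)
= (-3)·ω_6^0 + (-1)·ω_6^2 + (-1)·ω_6^4 + (2)·ω_6^6 + (0)·ω_6^8 + (2)·ω_6^10

X[2] = -1.0000+1.7321i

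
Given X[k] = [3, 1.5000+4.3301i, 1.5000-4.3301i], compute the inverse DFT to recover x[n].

x[n] = (1/3) Σ(k=0 to 2) X[k] · e^(2πikn/3)

Computing each x[n]:
x[0] = 2
x[1] = -2
x[2] = 3

x = [2, -2, 3]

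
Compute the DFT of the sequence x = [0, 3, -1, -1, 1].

X[k] = Σ(n=0 to 4) x[n] · ω_5^(nk)
where ω_5 = e^(-2πi/5)

Computing each X[k]:
X[0] = 2
X[1] = 2.8541-1.9021i
X[2] = -3.8541-1.1756i
X[3] = -3.8541+1.1756i
X[4] = 2.8541+1.9021i

X = [2, 2.8541-1.9021i, -3.8541-1.1756i, -3.8541+1.1756i, 2.8541+1.9021i]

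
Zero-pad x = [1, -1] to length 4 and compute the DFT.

Original 2-point DFT: [0, 2]
Zero-padded 4-point DFT provides frequency interpolation.

DFT_4([x, 0, ...]) = [0, 1+1i, 2, 1-1i]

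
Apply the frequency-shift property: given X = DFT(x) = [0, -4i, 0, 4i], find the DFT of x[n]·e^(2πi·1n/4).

Modulation property: DFT(ω_4^(-1n)·x[n]) = X[(k-1) mod 4], so circularly shift X by 1 positions.

X[k-1] = [4i, 0, -4i, 0]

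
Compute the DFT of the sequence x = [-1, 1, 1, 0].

X[k] = Σ(n=0 to 3) x[n] · ω_4^(nk)
where ω_4 = e^(-2πi/4)

Computing each X[k]:
X[0] = 1
X[1] = -2-1i
X[2] = -1
X[3] = -2+1i

X = [1, -2-1i, -1, -2+1i]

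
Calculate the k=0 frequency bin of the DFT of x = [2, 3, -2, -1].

X[0] = Σ(n=0 to 3) x[n] · ω_4^0 = Σ x[n]
= (2) + (3) + (-2) + (-1)

X[0] = 2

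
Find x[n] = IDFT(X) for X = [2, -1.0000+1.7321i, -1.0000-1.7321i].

x[n] = (1/3) Σ(k=0 to 2) X[k] · e^(2πikn/3)

Computing each x[n]:
x[0] = 0
x[1] = 0
x[2] = 2

x = [0, 0, 2]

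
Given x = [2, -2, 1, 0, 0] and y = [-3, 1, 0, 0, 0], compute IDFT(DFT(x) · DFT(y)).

(x ⊛ y)[n] = Σ(m=0 to 4) x[m] · y[(n-m) mod 5]

Computing each output sample:
(x ⊛ y)[0] = -6
(x ⊛ y)[1] = 8
(x ⊛ y)[2] = -5
(x ⊛ y)[3] = 1
(x ⊛ y)[4] = 0

x ⊛ y = [-6, 8, -5, 1, 0]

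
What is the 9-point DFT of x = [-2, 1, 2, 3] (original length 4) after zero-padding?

Original 4-point DFT: [4, -4+2i, -4, -4-2i]
Zero-padded 9-point DFT provides frequency interpolation.

DFT_9([x, 0, ...]) = [4, -2.3867-5.2105i, -5.2057+0.9292i, -0.5000+0.8660i, -2.9076-1.6545i, -2.9076+1.6545i, -0.5000-0.8660i, -5.2057-0.9292i, -2.3867+5.2105i]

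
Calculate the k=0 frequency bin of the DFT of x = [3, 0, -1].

X[0] = Σ(n=0 to 2) x[n] · ω_3^0 = Σ x[n]
= (3) + (0) + (-1)

X[0] = 2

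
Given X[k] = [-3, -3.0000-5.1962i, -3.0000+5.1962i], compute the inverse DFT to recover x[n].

x[n] = (1/3) Σ(k=0 to 2) X[k] · e^(2πikn/3)

Computing each x[n]:
x[0] = -3
x[1] = 3
x[2] = -3

x = [-3, 3, -3]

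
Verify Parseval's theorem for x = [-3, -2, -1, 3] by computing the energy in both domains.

Time domain:
Σ|x[n]|² = |-3|² + |-2|² + |-1|² + |3|² = 23.0000

Frequency domain:
(1/4)Σ|X[k]|² = (1/4)(|-3|² + |-2+5i|² + |-5|² + |-2-5i|²) = (1/4)·92.0000 = 23.0000

Both sides agree, confirming Parseval's theorem.

Σ|x[n]|² = (1/N)Σ|X[k]|² = 23.0000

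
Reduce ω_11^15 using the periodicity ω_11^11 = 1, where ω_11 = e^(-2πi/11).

Since ω_11^11 = 1, powers reduce modulo 11.
15 mod 11 = 4
So ω_11^15 = ω_11^4 = e^(-2πi·4/11)

ω_11^15 = ω_11^4 = -0.6549-0.7557i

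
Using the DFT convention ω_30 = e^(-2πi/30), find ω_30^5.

ω_30^5 = e^(-2πi·5/30)
= cos(-2π·5/30) + i·sin(-2π·5/30)
= cos(-10π/30) + i·sin(-10π/30)

ω_30^5 = cos(-10π/30) + i·sin(-10π/30) = 0.5000-0.8660i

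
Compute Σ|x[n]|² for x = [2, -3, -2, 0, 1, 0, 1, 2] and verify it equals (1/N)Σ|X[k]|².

Time domain:
Σ|x[n]|² = |2|² + |-3|² + |-2|² + |0|² + |1|² + |0|² + |1|² + |2|² = 23.0000

Frequency domain:
(1/8)Σ|X[k]|² = (1/8)(|1|² + |0.2929+6.5355i|² + |4+5i|² + |1.7071+0.5355i|² + |3|² + |1.7071-0.5355i|² + |4-5i|² + |0.2929-6.5355i|²) = (1/8)·184.0000 = 23.0000

Both sides agree, confirming Parseval's theorem.

Σ|x[n]|² = (1/N)Σ|X[k]|² = 23.0000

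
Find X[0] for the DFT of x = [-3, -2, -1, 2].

X[0] = Σ(n=0 to 3) x[n] · ω_4^0 = Σ x[n]
= (-3) + (-2) + (-1) + (2)

X[0] = -4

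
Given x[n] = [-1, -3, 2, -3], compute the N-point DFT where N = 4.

X[k] = Σ(n=0 to 3) x[n] · ω_4^(nk)
where ω_4 = e^(-2πi/4)

Computing each X[k]:
X[0] = -5
X[1] = -3
X[2] = 7
X[3] = -3

X = [-5, -3, 7, -3]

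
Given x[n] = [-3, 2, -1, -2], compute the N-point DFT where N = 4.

X[k] = Σ(n=0 to 3) x[n] · ω_4^(nk)
where ω_4 = e^(-2πi/4)

Computing each X[k]:
X[0] = -4
X[1] = -2-4i
X[2] = -4
X[3] = -2+4i

X = [-4, -2-4i, -4, -2+4i]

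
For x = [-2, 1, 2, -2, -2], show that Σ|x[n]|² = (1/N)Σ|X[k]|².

Time domain:
Σ|x[n]|² = |-2|² + |1|² + |2|² + |-2|² + |-2|² = 17.0000

Frequency domain:
(1/5)Σ|X[k]|² = (1/5)(|-3|² + |-2.3090-5.2043i|² + |-1.1910+2.0409i|² + |-1.1910-2.0409i|² + |-2.3090+5.2043i|²) = (1/5)·85.0000 = 17.0000

Both sides agree, confirming Parseval's theorem.

Σ|x[n]|² = (1/N)Σ|X[k]|² = 17.0000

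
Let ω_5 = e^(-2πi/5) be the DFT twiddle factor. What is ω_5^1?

ω_5^1 = e^(-2πi·1/5)
= cos(-2π·1/5) + i·sin(-2π·1/5)
= cos(-2π/5) + i·sin(-2π/5)

ω_5^1 = cos(-2π/5) + i·sin(-2π/5) = 0.3090-0.9511i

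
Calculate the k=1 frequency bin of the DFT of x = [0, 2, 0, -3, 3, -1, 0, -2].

X[1] = Σ(n=0 to 7) x[n] · ω_8^(1n) where ω_8 = e^(-2πi/8)
= (0)·ω_8^0 + (2)·ω_8^1 + (0)·ω_8^2 + (-3)·ω_8^3 + (3)·ω_8^4 + (-1)·ω_8^5 + (0)·ω_8^6 + (-2)·ω_8^7

X[1] = -0.1716-1.4142i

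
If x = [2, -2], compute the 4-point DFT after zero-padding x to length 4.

Original 2-point DFT: [0, 4]
Zero-padded 4-point DFT provides frequency interpolation.

DFT_4([x, 0, ...]) = [0, 2+2i, 4, 2-2i]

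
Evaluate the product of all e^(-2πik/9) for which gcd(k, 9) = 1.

The primitive 9th roots of unity are ω_9^k for k coprime to 9: k ∈ {1, 2, 4, 5, 7, 8}
Their product equals the constant term of the cyclotomic polynomial Φ_9(x) up to sign.
For n ≥ 3, the product of all primitive nth roots of unity is 1. (For n=1 it is 1; for n=2 it is -1.)

1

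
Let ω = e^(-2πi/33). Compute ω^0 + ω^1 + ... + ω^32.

Sum of all nth roots of unity equals 0 for n > 1 (geometric series with r ≠ 1).

0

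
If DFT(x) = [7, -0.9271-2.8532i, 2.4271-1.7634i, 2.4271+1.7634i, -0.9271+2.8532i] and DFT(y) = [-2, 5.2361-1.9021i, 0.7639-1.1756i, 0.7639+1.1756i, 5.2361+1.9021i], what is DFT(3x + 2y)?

By linearity: DFT(3x + 2y) = 3·DFT(x) + 2·DFT(y)
= 3·[7, -0.9271-2.8532i, 2.4271-1.7634i, 2.4271+1.7634i, -0.9271+2.8532i] + 2·[-2, 5.2361-1.9021i, 0.7639-1.1756i, 0.7639+1.1756i, 5.2361+1.9021i]

Computing element-wise:
Z[0] = 3·(7) + 2·(-2) = 17
Z[1] = 3·(-0.9271-2.8532i) + 2·(5.2361-1.9021i) = 7.6909-12.3638i
Z[2] = 3·(2.4271-1.7634i) + 2·(0.7639-1.1756i) = 8.8091-7.6414i
Z[3] = 3·(2.4271+1.7634i) + 2·(0.7639+1.1756i) = 8.8091+7.6414i
Z[4] = 3·(-0.9271+2.8532i) + 2·(5.2361+1.9021i) = 7.6909+12.3638i

DFT(3x + 2y) = 3·X + 2·Y = [17, 7.6909-12.3638i, 8.8091-7.6414i, 8.8091+7.6414i, 7.6909+12.3638i]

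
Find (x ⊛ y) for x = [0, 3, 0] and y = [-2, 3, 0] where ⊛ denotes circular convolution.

(x ⊛ y)[n] = Σ(m=0 to 2) x[m] · y[(n-m) mod 3]

Computing each output sample:
(x ⊛ y)[0] = 0
(x ⊛ y)[1] = -6
(x ⊛ y)[2] = 9

x ⊛ y = [0, -6, 9]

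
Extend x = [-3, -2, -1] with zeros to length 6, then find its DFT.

Original 3-point DFT: [-6, -1.5000+0.8660i, -1.5000-0.8660i]
Zero-padded 6-point DFT provides frequency interpolation.

DFT_6([x, 0, ...]) = [-6, -3.5000+2.5981i, -1.5000+0.8660i, -2, -1.5000-0.8660i, -3.5000-2.5981i]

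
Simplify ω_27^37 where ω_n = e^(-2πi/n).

Since ω_27^27 = 1, powers reduce modulo 27.
37 mod 27 = 10
So ω_27^37 = ω_27^10 = e^(-2πi·10/27)

ω_27^37 = ω_27^10 = -0.6862-0.7274i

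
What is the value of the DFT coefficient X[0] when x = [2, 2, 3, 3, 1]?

X[0] = Σ(n=0 to 4) x[n] · ω_5^0 = Σ x[n]
= (2) + (2) + (3) + (3) + (1)

X[0] = 11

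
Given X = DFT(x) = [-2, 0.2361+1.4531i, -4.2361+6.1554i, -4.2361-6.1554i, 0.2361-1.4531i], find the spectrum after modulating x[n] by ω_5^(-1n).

Modulation property: DFT(ω_5^(-1n)·x[n]) = X[(k-1) mod 5], so circularly shift X by 1 positions.

X[k-1] = [0.2361-1.4531i, -2, 0.2361+1.4531i, -4.2361+6.1554i, -4.2361-6.1554i]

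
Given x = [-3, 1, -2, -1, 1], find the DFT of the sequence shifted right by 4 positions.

Time shift by 4: X_shifted[k] = ω_5^(4k) · X[k]
Shifted x = [1, -2, -1, 1, -3]

DFT(x[n-4]) = [-4, -0.5451+0.2245i, 5.0451-2.4899i, 5.0451+2.4899i, -0.5451-0.2245i]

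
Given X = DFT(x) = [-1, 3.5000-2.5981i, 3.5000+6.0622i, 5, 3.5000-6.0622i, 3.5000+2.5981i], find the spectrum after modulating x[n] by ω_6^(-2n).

Modulation property: DFT(ω_6^(-2n)·x[n]) = X[(k-2) mod 6], so circularly shift X by 2 positions.

X[k-2] = [3.5000-6.0622i, 3.5000+2.5981i, -1, 3.5000-2.5981i, 3.5000+6.0622i, 5]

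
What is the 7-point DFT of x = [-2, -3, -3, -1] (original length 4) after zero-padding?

Original 4-point DFT: [-9, 1+2i, -1, 1-2i]
Zero-padded 7-point DFT provides frequency interpolation.

DFT_7([x, 0, ...]) = [-9, -2.3019+5.7042i, 0.7470+0.8413i, -0.9450-0.0689i, -0.9450+0.0689i, 0.7470-0.8413i, -2.3019-5.7042i]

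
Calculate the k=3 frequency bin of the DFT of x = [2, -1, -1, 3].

X[3] = Σ(n=0 to 3) x[n] · ω_4^(3n) where ω_4 = e^(-2πi/4)
= (2)·ω_4^0 + (-1)·ω_4^3 + (-1)·ω_4^6 + (3)·ω_4^9

X[3] = 3-4i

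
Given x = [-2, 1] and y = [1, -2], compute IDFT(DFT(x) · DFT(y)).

(x ⊛ y)[n] = Σ(m=0 to 1) x[m] · y[(n-m) mod 2]

Computing each output sample:
(x ⊛ y)[0] = -4
(x ⊛ y)[1] = 5

x ⊛ y = [-4, 5]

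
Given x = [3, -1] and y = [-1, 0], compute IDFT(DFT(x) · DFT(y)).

(x ⊛ y)[n] = Σ(m=0 to 1) x[m] · y[(n-m) mod 2]

Computing each output sample:
(x ⊛ y)[0] = -3
(x ⊛ y)[1] = 1

x ⊛ y = [-3, 1]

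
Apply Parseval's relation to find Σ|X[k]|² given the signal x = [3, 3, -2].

Parseval: Σ|x[n]|² = (1/N)Σ|X[k]|², so Σ|X[k]|² = N·Σ|x[n]|² = 3·22.0000

Σ|X[k]|² = N·Σ|x[n]|² = 3·22.0000 = 66.0000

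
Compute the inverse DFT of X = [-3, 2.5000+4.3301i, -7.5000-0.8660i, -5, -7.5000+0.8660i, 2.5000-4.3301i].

x[n] = (1/6) Σ(k=0 to 5) X[k] · e^(2πikn/6)

Computing each x[n]:
x[0] = -3
x[1] = 1
x[2] = -2
x[3] = -3
x[4] = 1
x[5] = 3

x = [-3, 1, -2, -3, 1, 3]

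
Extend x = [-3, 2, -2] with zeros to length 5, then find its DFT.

Original 3-point DFT: [-3, -3.0000-3.4641i, -3.0000+3.4641i]
Zero-padded 5-point DFT provides frequency interpolation.

DFT_5([x, 0, ...]) = [-3, -0.7639-0.7265i, -5.2361-3.0777i, -5.2361+3.0777i, -0.7639+0.7265i]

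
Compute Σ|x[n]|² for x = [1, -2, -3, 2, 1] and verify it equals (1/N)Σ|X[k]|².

Time domain:
Σ|x[n]|² = |1|² + |-2|² + |-3|² + |2|² + |1|² = 19.0000

Frequency domain:
(1/5)Σ|X[k]|² = (1/5)(|-1|² + |1.5000+5.7921i|² + |1.5000-2.9919i|² + |1.5000+2.9919i|² + |1.5000-5.7921i|²) = (1/5)·95.0000 = 19.0000

Both sides agree, confirming Parseval's theorem.

Σ|x[n]|² = (1/N)Σ|X[k]|² = 19.0000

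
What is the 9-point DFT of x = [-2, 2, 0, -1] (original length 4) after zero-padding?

Original 4-point DFT: [-1, -2-3i, -3, -2+3i]
Zero-padded 9-point DFT provides frequency interpolation.

DFT_9([x, 0, ...]) = [-1, 0.0321-0.4195i, -1.1527-2.8356i, -4.0000-1.7321i, -3.3794+0.1820i, -3.3794-0.1820i, -4.0000+1.7321i, -1.1527+2.8356i, 0.0321+0.4195i]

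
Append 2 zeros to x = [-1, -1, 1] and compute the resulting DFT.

Original 3-point DFT: [-1, -1.0000+1.7321i, -1.0000-1.7321i]
Zero-padded 5-point DFT provides frequency interpolation.

DFT_5([x, 0, ...]) = [-1, -2.1180+0.3633i, 0.1180+1.5388i, 0.1180-1.5388i, -2.1180-0.3633i]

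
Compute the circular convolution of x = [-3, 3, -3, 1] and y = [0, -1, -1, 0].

(x ⊛ y)[n] = Σ(m=0 to 3) x[m] · y[(n-m) mod 4]

Computing each output sample:
(x ⊛ y)[0] = 2
(x ⊛ y)[1] = 2
(x ⊛ y)[2] = 0
(x ⊛ y)[3] = 0

x ⊛ y = [2, 2, 0, 0]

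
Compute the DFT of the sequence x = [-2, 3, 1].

X[k] = Σ(n=0 to 2) x[n] · ω_3^(nk)
where ω_3 = e^(-2πi/3)

Computing each X[k]:
X[0] = 2
X[1] = -4.0000-1.7321i
X[2] = -4.0000+1.7321i

X = [2, -4.0000-1.7321i, -4.0000+1.7321i]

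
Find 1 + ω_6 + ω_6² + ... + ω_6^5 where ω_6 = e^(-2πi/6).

Sum of all nth roots of unity equals 0 for n > 1 (geometric series with r ≠ 1).

0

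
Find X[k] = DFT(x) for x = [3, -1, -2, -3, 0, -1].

X[k] = Σ(n=0 to 5) x[n] · ω_6^(nk)
where ω_6 = e^(-2πi/6)

Computing each X[k]:
X[0] = -4
X[1] = 6.0000+1.7321i
X[2] = 2.0000-1.7321i
X[3] = 6
X[4] = 2.0000+1.7321i
X[5] = 6.0000-1.7321i

X = [-4, 6.0000+1.7321i, 2.0000-1.7321i, 6, 2.0000+1.7321i, 6.0000-1.7321i]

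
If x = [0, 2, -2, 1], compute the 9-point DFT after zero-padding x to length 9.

Original 4-point DFT: [1, 2-1i, -5, 2+1i]
Zero-padded 9-point DFT provides frequency interpolation.

DFT_9([x, 0, ...]) = [1, 0.6848-0.1820i, 1.7267-0.4195i, 1.0000-3.4641i, -3.9115-2.8356i, -3.9115+2.8356i, 1.0000+3.4641i, 1.7267+0.4195i, 0.6848+0.1820i]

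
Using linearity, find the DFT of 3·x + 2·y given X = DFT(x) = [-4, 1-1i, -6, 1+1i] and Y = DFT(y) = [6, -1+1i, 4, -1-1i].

By linearity: DFT(3x + 2y) = 3·DFT(x) + 2·DFT(y)
= 3·[-4, 1-1i, -6, 1+1i] + 2·[6, -1+1i, 4, -1-1i]

Computing element-wise:
Z[0] = 3·(-4) + 2·(6) = 0
Z[1] = 3·(1-1i) + 2·(-1+1i) = 1-1i
Z[2] = 3·(-6) + 2·(4) = -10
Z[3] = 3·(1+1i) + 2·(-1-1i) = 1+1i

DFT(3x + 2y) = 3·X + 2·Y = [0, 1-1i, -10, 1+1i]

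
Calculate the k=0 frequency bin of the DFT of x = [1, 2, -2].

X[0] = Σ(n=0 to 2) x[n] · ω_3^0 = Σ x[n]
= (1) + (2) + (-2)

X[0] = 1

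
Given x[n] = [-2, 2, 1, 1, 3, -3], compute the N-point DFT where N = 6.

X[k] = Σ(n=0 to 5) x[n] · ω_6^(nk)
where ω_6 = e^(-2πi/6)

Computing each X[k]:
X[0] = 2
X[1] = -5.5000-2.5981i
X[2] = -2.5000-6.0622i
X[3] = 2
X[4] = -2.5000+6.0622i
X[5] = -5.5000+2.5981i

X = [2, -5.5000-2.5981i, -2.5000-6.0622i, 2, -2.5000+6.0622i, -5.5000+2.5981i]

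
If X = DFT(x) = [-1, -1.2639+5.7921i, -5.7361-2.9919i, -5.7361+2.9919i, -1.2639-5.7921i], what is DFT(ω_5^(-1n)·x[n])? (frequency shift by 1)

Modulation property: DFT(ω_5^(-1n)·x[n]) = X[(k-1) mod 5], so circularly shift X by 1 positions.

X[k-1] = [-1.2639-5.7921i, -1, -1.2639+5.7921i, -5.7361-2.9919i, -5.7361+2.9919i]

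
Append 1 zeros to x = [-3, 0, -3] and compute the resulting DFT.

Original 3-point DFT: [-6, -1.5000-2.5981i, -1.5000+2.5981i]
Zero-padded 4-point DFT provides frequency interpolation.

DFT_4([x, 0, ...]) = [-6, 0, -6, 0]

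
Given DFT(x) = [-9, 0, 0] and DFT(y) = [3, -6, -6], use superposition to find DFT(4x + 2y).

By linearity: DFT(4x + 2y) = 4·DFT(x) + 2·DFT(y)
= 4·[-9, 0, 0] + 2·[3, -6, -6]

Computing element-wise:
Z[0] = 4·(-9) + 2·(3) = -30
Z[1] = 4·(0) + 2·(-6) = -12
Z[2] = 4·(0) + 2·(-6) = -12

DFT(4x + 2y) = 4·X + 2·Y = [-30, -12, -12]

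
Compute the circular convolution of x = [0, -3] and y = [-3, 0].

(x ⊛ y)[n] = Σ(m=0 to 1) x[m] · y[(n-m) mod 2]

Computing each output sample:
(x ⊛ y)[0] = 0
(x ⊛ y)[1] = 9

x ⊛ y = [0, 9]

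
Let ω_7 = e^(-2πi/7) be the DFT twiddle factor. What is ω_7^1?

ω_7^1 = e^(-2πi·1/7)
= cos(-2π·1/7) + i·sin(-2π·1/7)
= cos(-2π/7) + i·sin(-2π/7)

ω_7^1 = cos(-2π/7) + i·sin(-2π/7) = 0.6235-0.7818i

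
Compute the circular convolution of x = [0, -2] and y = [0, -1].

(x ⊛ y)[n] = Σ(m=0 to 1) x[m] · y[(n-m) mod 2]

Computing each output sample:
(x ⊛ y)[0] = 2
(x ⊛ y)[1] = 0

x ⊛ y = [2, 0]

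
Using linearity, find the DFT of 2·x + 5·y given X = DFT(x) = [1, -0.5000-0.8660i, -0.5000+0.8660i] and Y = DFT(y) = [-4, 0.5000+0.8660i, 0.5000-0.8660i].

By linearity: DFT(2x + 5y) = 2·DFT(x) + 5·DFT(y)
= 2·[1, -0.5000-0.8660i, -0.5000+0.8660i] + 5·[-4, 0.5000+0.8660i, 0.5000-0.8660i]

Computing element-wise:
Z[0] = 2·(1) + 5·(-4) = -18
Z[1] = 2·(-0.5000-0.8660i) + 5·(0.5000+0.8660i) = 1.5000+2.5980i
Z[2] = 2·(-0.5000+0.8660i) + 5·(0.5000-0.8660i) = 1.5000-2.5980i

DFT(2x + 5y) = 2·X + 5·Y = [-18, 1.5000+2.5980i, 1.5000-2.5980i]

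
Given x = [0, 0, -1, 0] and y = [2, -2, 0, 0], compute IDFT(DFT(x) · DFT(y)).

(x ⊛ y)[n] = Σ(m=0 to 3) x[m] · y[(n-m) mod 4]

Computing each output sample:
(x ⊛ y)[0] = 0
(x ⊛ y)[1] = 0
(x ⊛ y)[2] = -2
(x ⊛ y)[3] = 2

x ⊛ y = [0, 0, -2, 2]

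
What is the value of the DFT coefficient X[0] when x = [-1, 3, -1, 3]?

X[0] = Σ(n=0 to 3) x[n] · ω_4^0 = Σ x[n]
= (-1) + (3) + (-1) + (3)

X[0] = 4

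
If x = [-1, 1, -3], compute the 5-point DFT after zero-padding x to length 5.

Original 3-point DFT: [-3, -3.4641i, 3.4641i]
Zero-padded 5-point DFT provides frequency interpolation.

DFT_5([x, 0, ...]) = [-3, 1.7361+0.8123i, -2.7361-3.4410i, -2.7361+3.4410i, 1.7361-0.8123i]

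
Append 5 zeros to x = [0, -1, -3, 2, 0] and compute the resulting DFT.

Original 5-point DFT: [-2, 0.5000+3.8900i, 0.5000-4.1675i, 0.5000+4.1675i, 0.5000-3.8900i]
Zero-padded 10-point DFT provides frequency interpolation.

DFT_10([x, 0, ...]) = [-2, -2.3541+1.5388i, 0.5000+3.8900i, 4.3541+0.3633i, 0.5000-4.1675i, -4, 0.5000+4.1675i, 4.3541-0.3633i, 0.5000-3.8900i, -2.3541-1.5388i]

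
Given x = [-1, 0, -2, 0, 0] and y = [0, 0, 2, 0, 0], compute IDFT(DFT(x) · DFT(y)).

(x ⊛ y)[n] = Σ(m=0 to 4) x[m] · y[(n-m) mod 5]

Computing each output sample:
(x ⊛ y)[0] = 0
(x ⊛ y)[1] = 0
(x ⊛ y)[2] = -2
(x ⊛ y)[3] = 0
(x ⊛ y)[4] = -4

x ⊛ y = [0, 0, -2, 0, -4]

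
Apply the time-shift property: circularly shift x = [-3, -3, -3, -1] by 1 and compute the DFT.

Time shift by 1: X_shifted[k] = ω_4^(1k) · X[k]
Shifted x = [-1, -3, -3, -3]

DFT(x[n-1]) = [-10, 2, 2, 2]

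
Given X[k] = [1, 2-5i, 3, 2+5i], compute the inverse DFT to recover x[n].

x[n] = (1/4) Σ(k=0 to 3) X[k] · e^(2πikn/4)

Computing each x[n]:
x[0] = 2
x[1] = 2
x[2] = 0
x[3] = -3

x = [2, 2, 0, -3]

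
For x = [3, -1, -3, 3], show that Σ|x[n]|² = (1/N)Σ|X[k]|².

Time domain:
Σ|x[n]|² = |3|² + |-1|² + |-3|² + |3|² = 28.0000

Frequency domain:
(1/4)Σ|X[k]|² = (1/4)(|2|² + |6+4i|² + |-2|² + |6-4i|²) = (1/4)·112.0000 = 28.0000

Both sides agree, confirming Parseval's theorem.

Σ|x[n]|² = (1/N)Σ|X[k]|² = 28.0000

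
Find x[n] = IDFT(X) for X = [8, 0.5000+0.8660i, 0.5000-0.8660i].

x[n] = (1/3) Σ(k=0 to 2) X[k] · e^(2πikn/3)

Computing each x[n]:
x[0] = 3
x[1] = 2
x[2] = 3

x = [3, 2, 3]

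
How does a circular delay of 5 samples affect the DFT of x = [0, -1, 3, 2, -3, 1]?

Time shift by 5: X_shifted[k] = ω_6^(5k) · X[k]
Shifted x = [-1, 3, 2, -3, 1, 0]

DFT(x[n-5]) = [2, 2.0000-3.4641i, -7.0000-1.7321i, 2, -7.0000+1.7321i, 2.0000+3.4641i]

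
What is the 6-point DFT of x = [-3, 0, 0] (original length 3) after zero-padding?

Original 3-point DFT: [-3, -3, -3]
Zero-padded 6-point DFT provides frequency interpolation.

DFT_6([x, 0, ...]) = [-3, -3, -3, -3, -3, -3]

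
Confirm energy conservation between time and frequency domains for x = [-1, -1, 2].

Time domain:
Σ|x[n]|² = |-1|² + |-1|² + |2|² = 6.0000

Frequency domain:
(1/3)Σ|X[k]|² = (1/3)(|0|² + |-1.5000+2.5981i|² + |-1.5000-2.5981i|²) = (1/3)·18.0000 = 6.0000

Both sides agree, confirming Parseval's theorem.

Σ|x[n]|² = (1/N)Σ|X[k]|² = 6.0000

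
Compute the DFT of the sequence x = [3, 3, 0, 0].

X[k] = Σ(n=0 to 3) x[n] · ω_4^(nk)
where ω_4 = e^(-2πi/4)

Computing each X[k]:
X[0] = 6
X[1] = 3-3i
X[2] = 0
X[3] = 3+3i

X = [6, 3-3i, 0, 3+3i]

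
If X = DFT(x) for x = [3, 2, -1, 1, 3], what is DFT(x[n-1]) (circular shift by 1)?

Time shift by 1: X_shifted[k] = ω_5^(1k) · X[k]
Shifted x = [3, 3, 2, -1, 1]

DFT(x[n-1]) = [8, 3.4271-3.6655i, 0.0729+1.6776i, 0.0729-1.6776i, 3.4271+3.6655i]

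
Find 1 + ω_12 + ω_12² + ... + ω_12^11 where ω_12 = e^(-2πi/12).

Sum of all nth roots of unity equals 0 for n > 1 (geometric series with r ≠ 1).

0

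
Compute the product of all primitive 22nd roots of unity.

The primitive 22nd roots of unity are ω_22^k for k coprime to 22: k ∈ {1, 3, 5, 7, 9, 13, 15, 17, 19, 21}
Their product equals the constant term of the cyclotomic polynomial Φ_22(x) up to sign.
For n ≥ 3, the product of all primitive nth roots of unity is 1. (For n=1 it is 1; for n=2 it is -1.)

1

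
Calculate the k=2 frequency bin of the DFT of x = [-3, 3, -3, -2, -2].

X[2] = Σ(n=0 to 4) x[n] · ω_5^(2n) where ω_5 = e^(-2πi/5)
= (-3)·ω_5^0 + (3)·ω_5^2 + (-3)·ω_5^4 + (-2)·ω_5^6 + (-2)·ω_5^8

X[2] = -5.3541-3.8900i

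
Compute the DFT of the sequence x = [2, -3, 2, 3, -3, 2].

X[k] = Σ(n=0 to 5) x[n] · ω_6^(nk)
where ω_6 = e^(-2πi/6)

Computing each X[k]:
X[0] = 3
X[1] = -1
X[2] = 6.0000+8.6603i
X[3] = -1
X[4] = 6.0000-8.6603i
X[5] = -1

X = [3, -1, 6.0000+8.6603i, -1, 6.0000-8.6603i, -1]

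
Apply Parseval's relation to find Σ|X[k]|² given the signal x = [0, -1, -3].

Parseval: Σ|x[n]|² = (1/N)Σ|X[k]|², so Σ|X[k]|² = N·Σ|x[n]|² = 3·10.0000

Σ|X[k]|² = N·Σ|x[n]|² = 3·10.0000 = 30.0000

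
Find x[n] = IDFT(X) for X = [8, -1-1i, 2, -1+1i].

x[n] = (1/4) Σ(k=0 to 3) X[k] · e^(2πikn/4)

Computing each x[n]:
x[0] = 2
x[1] = 2
x[2] = 3
x[3] = 1

x = [2, 2, 3, 1]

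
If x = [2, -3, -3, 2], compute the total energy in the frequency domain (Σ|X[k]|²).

Parseval: Σ|x[n]|² = (1/N)Σ|X[k]|², so Σ|X[k]|² = N·Σ|x[n]|² = 4·26.0000

Σ|X[k]|² = N·Σ|x[n]|² = 4·26.0000 = 104.0000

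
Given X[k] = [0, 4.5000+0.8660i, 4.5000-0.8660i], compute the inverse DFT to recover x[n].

x[n] = (1/3) Σ(k=0 to 2) X[k] · e^(2πikn/3)

Computing each x[n]:
x[0] = 3
x[1] = -2
x[2] = -1

x = [3, -2, -1]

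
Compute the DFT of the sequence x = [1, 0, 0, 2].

X[k] = Σ(n=0 to 3) x[n] · ω_4^(nk)
where ω_4 = e^(-2πi/4)

Computing each X[k]:
X[0] = 3
X[1] = 1+2i
X[2] = -1
X[3] = 1-2i

X = [3, 1+2i, -1, 1-2i]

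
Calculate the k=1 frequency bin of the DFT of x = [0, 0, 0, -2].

X[1] = Σ(n=0 to 3) x[n] · ω_4^(1n) where ω_4 = e^(-2πi/4)
= (0)·ω_4^0 + (0)·ω_4^1 + (0)·ω_4^2 + (-2)·ω_4^3

X[1] = -2i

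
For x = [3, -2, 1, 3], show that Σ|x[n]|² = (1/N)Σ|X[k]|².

Time domain:
Σ|x[n]|² = |3|² + |-2|² + |1|² + |3|² = 23.0000

Frequency domain:
(1/4)Σ|X[k]|² = (1/4)(|5|² + |2+5i|² + |3|² + |2-5i|²) = (1/4)·92.0000 = 23.0000

Both sides agree, confirming Parseval's theorem.

Σ|x[n]|² = (1/N)Σ|X[k]|² = 23.0000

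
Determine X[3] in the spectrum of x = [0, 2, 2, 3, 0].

X[3] = Σ(n=0 to 4) x[n] · ω_5^(3n) where ω_5 = e^(-2πi/5)
= (0)·ω_5^0 + (2)·ω_5^3 + (2)·ω_5^6 + (3)·ω_5^9 + (0)·ω_5^12

X[3] = -0.0729+2.1266i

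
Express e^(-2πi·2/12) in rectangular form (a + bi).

ω_12^2 = e^(-2πi·2/12)
= cos(-2π·2/12) + i·sin(-2π·2/12)
= cos(-4π/12) + i·sin(-4π/12)

ω_12^2 = cos(-4π/12) + i·sin(-4π/12) = 0.5000-0.8660i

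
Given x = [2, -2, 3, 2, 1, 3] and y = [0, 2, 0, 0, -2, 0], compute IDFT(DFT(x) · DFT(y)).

(x ⊛ y)[n] = Σ(m=0 to 5) x[m] · y[(n-m) mod 6]

Computing each output sample:
(x ⊛ y)[0] = 0
(x ⊛ y)[1] = 0
(x ⊛ y)[2] = -6
(x ⊛ y)[3] = 0
(x ⊛ y)[4] = 0
(x ⊛ y)[5] = 6

x ⊛ y = [0, 0, -6, 0, 0, 6]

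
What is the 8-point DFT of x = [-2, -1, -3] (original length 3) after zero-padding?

Original 3-point DFT: [-6, -1.7321i, 1.7321i]
Zero-padded 8-point DFT provides frequency interpolation.

DFT_8([x, 0, ...]) = [-6, -2.7071+3.7071i, 1+1i, -1.2929-2.2929i, -4, -1.2929+2.2929i, 1-1i, -2.7071-3.7071i]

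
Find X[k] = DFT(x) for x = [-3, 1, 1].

X[k] = Σ(n=0 to 2) x[n] · ω_3^(nk)
where ω_3 = e^(-2πi/3)

Computing each X[k]:
X[0] = -1
X[1] = -4
X[2] = -4

X = [-1, -4, -4]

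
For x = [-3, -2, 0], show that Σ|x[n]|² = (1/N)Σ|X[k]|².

Time domain:
Σ|x[n]|² = |-3|² + |-2|² + |0|² = 13.0000

Frequency domain:
(1/3)Σ|X[k]|² = (1/3)(|-5|² + |-2.0000+1.7321i|² + |-2.0000-1.7321i|²) = (1/3)·39.0000 = 13.0000

Both sides agree, confirming Parseval's theorem.

Σ|x[n]|² = (1/N)Σ|X[k]|² = 13.0000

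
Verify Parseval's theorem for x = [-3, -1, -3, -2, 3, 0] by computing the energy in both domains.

Time domain:
Σ|x[n]|² = |-3|² + |-1|² + |-3|² + |-2|² + |3|² + |0|² = 32.0000

Frequency domain:
(1/6)Σ|X[k]|² = (1/6)(|-6|² + |-1.5000+6.0622i|² + |-4.5000-4.3301i|² + |0|² + |-4.5000+4.3301i|² + |-1.5000-6.0622i|²) = (1/6)·192.0000 = 32.0000

Both sides agree, confirming Parseval's theorem.

Σ|x[n]|² = (1/N)Σ|X[k]|² = 32.0000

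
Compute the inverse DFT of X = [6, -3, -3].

x[n] = (1/3) Σ(k=0 to 2) X[k] · e^(2πikn/3)

Computing each x[n]:
x[0] = 0
x[1] = 3
x[2] = 3

x = [0, 3, 3]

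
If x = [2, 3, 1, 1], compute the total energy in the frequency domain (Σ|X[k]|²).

Parseval: Σ|x[n]|² = (1/N)Σ|X[k]|², so Σ|X[k]|² = N·Σ|x[n]|² = 4·15.0000

Σ|X[k]|² = N·Σ|x[n]|² = 4·15.0000 = 60.0000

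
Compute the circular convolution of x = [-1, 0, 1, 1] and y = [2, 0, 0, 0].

(x ⊛ y)[n] = Σ(m=0 to 3) x[m] · y[(n-m) mod 4]

Computing each output sample:
(x ⊛ y)[0] = -2
(x ⊛ y)[1] = 0
(x ⊛ y)[2] = 2
(x ⊛ y)[3] = 2

x ⊛ y = [-2, 0, 2, 2]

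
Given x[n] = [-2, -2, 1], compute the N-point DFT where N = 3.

X[k] = Σ(n=0 to 2) x[n] · ω_3^(nk)
where ω_3 = e^(-2πi/3)

Computing each X[k]:
X[0] = -3
X[1] = -1.5000+2.5981i
X[2] = -1.5000-2.5981i

X = [-3, -1.5000+2.5981i, -1.5000-2.5981i]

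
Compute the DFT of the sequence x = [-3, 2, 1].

X[k] = Σ(n=0 to 2) x[n] · ω_3^(nk)
where ω_3 = e^(-2πi/3)

Computing each X[k]:
X[0] = 0
X[1] = -4.5000-0.8660i
X[2] = -4.5000+0.8660i

X = [0, -4.5000-0.8660i, -4.5000+0.8660i]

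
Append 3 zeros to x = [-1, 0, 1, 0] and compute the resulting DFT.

Original 4-point DFT: [0, -2, 0, -2]
Zero-padded 7-point DFT provides frequency interpolation.

DFT_7([x, 0, ...]) = [0, -1.2225-0.9749i, -1.9010+0.4339i, -0.3765+0.7818i, -0.3765-0.7818i, -1.9010-0.4339i, -1.2225+0.9749i]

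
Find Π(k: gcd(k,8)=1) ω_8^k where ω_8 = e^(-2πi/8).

The primitive 8th roots of unity are ω_8^k for k coprime to 8: k ∈ {1, 3, 5, 7}
Their product equals the constant term of the cyclotomic polynomial Φ_8(x) up to sign.
For n ≥ 3, the product of all primitive nth roots of unity is 1. (For n=1 it is 1; for n=2 it is -1.)

1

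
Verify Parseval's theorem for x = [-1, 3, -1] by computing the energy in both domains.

Time domain:
Σ|x[n]|² = |-1|² + |3|² + |-1|² = 11.0000

Frequency domain:
(1/3)Σ|X[k]|² = (1/3)(|1|² + |-2.0000-3.4641i|² + |-2.0000+3.4641i|²) = (1/3)·33.0000 = 11.0000

Both sides agree, confirming Parseval's theorem.

Σ|x[n]|² = (1/N)Σ|X[k]|² = 11.0000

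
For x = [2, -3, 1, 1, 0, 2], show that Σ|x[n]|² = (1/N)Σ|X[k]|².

Time domain:
Σ|x[n]|² = |2|² + |-3|² + |1|² + |1|² + |0|² + |2|² = 19.0000

Frequency domain:
(1/6)Σ|X[k]|² = (1/6)(|3|² + |3.4641i|² + |3.0000+5.1962i|² + |3|² + |3.0000-5.1962i|² + |-3.4641i|²) = (1/6)·114.0000 = 19.0000

Both sides agree, confirming Parseval's theorem.

Σ|x[n]|² = (1/N)Σ|X[k]|² = 19.0000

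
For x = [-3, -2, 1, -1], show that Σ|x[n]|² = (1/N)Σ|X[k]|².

Time domain:
Σ|x[n]|² = |-3|² + |-2|² + |1|² + |-1|² = 15.0000

Frequency domain:
(1/4)Σ|X[k]|² = (1/4)(|-5|² + |-4+1i|² + |1|² + |-4-1i|²) = (1/4)·60.0000 = 15.0000

Both sides agree, confirming Parseval's theorem.

Σ|x[n]|² = (1/N)Σ|X[k]|² = 15.0000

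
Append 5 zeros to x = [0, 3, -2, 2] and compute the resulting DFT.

Original 4-point DFT: [3, 2-1i, -7, 2+1i]
Zero-padded 9-point DFT provides frequency interpolation.

DFT_9([x, 0, ...]) = [3, 0.9508-1.6908i, 1.4003-0.5383i, 1.5000-4.3301i, -5.3512-4.0437i, -5.3512+4.0437i, 1.5000+4.3301i, 1.4003+0.5383i, 0.9508+1.6908i]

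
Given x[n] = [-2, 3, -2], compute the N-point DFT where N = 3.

X[k] = Σ(n=0 to 2) x[n] · ω_3^(nk)
where ω_3 = e^(-2πi/3)

Computing each X[k]:
X[0] = -1
X[1] = -2.5000-4.3301i
X[2] = -2.5000+4.3301i

X = [-1, -2.5000-4.3301i, -2.5000+4.3301i]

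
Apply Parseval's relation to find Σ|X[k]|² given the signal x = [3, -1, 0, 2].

Parseval: Σ|x[n]|² = (1/N)Σ|X[k]|², so Σ|X[k]|² = N·Σ|x[n]|² = 4·14.0000

Σ|X[k]|² = N·Σ|x[n]|² = 4·14.0000 = 56.0000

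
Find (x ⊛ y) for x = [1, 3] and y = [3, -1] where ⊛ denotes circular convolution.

(x ⊛ y)[n] = Σ(m=0 to 1) x[m] · y[(n-m) mod 2]

Computing each output sample:
(x ⊛ y)[0] = 0
(x ⊛ y)[1] = 8

x ⊛ y = [0, 8]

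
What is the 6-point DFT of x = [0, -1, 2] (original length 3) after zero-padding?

Original 3-point DFT: [1, -0.5000+2.5981i, -0.5000-2.5981i]
Zero-padded 6-point DFT provides frequency interpolation.

DFT_6([x, 0, ...]) = [1, -1.5000-0.8660i, -0.5000+2.5981i, 3, -0.5000-2.5981i, -1.5000+0.8660i]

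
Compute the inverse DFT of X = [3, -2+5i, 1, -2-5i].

x[n] = (1/4) Σ(k=0 to 3) X[k] · e^(2πikn/4)

Computing each x[n]:
x[0] = 0
x[1] = -2
x[2] = 2
x[3] = 3

x = [0, -2, 2, 3]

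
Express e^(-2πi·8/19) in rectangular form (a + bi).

ω_19^8 = e^(-2πi·8/19)
= cos(-2π·8/19) + i·sin(-2π·8/19)
= cos(-16π/19) + i·sin(-16π/19)

ω_19^8 = cos(-16π/19) + i·sin(-16π/19) = -0.8795-0.4759i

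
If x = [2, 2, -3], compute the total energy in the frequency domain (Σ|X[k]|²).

Parseval: Σ|x[n]|² = (1/N)Σ|X[k]|², so Σ|X[k]|² = N·Σ|x[n]|² = 3·17.0000

Σ|X[k]|² = N·Σ|x[n]|² = 3·17.0000 = 51.0000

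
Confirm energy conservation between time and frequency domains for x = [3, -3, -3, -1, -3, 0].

Time domain:
Σ|x[n]|² = |3|² + |-3|² + |-3|² + |-1|² + |-3|² + |0|² = 37.0000

Frequency domain:
(1/6)Σ|X[k]|² = (1/6)(|-7|² + |5.5000+2.5981i|² + |6.5000+2.5981i|² + |1|² + |6.5000-2.5981i|² + |5.5000-2.5981i|²) = (1/6)·222.0000 = 37.0000

Both sides agree, confirming Parseval's theorem.

Σ|x[n]|² = (1/N)Σ|X[k]|² = 37.0000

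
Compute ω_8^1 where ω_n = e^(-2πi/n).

ω_8^1 = e^(-2πi·1/8)
= cos(-2π·1/8) + i·sin(-2π·1/8)
= cos(-2π/8) + i·sin(-2π/8)

ω_8^1 = cos(-2π/8) + i·sin(-2π/8) = 0.7071-0.7071i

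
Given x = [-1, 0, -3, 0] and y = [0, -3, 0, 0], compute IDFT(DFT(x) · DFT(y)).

(x ⊛ y)[n] = Σ(m=0 to 3) x[m] · y[(n-m) mod 4]

Computing each output sample:
(x ⊛ y)[0] = 0
(x ⊛ y)[1] = 3
(x ⊛ y)[2] = 0
(x ⊛ y)[3] = 9

x ⊛ y = [0, 3, 0, 9]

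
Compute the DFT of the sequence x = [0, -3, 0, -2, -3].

X[k] = Σ(n=0 to 4) x[n] · ω_5^(nk)
where ω_5 = e^(-2πi/5)

Computing each X[k]:
X[0] = -8
X[1] = -0.2361-1.1756i
X[2] = 4.2361+1.9021i
X[3] = 4.2361-1.9021i
X[4] = -0.2361+1.1756i

X = [-8, -0.2361-1.1756i, 4.2361+1.9021i, 4.2361-1.9021i, -0.2361+1.1756i]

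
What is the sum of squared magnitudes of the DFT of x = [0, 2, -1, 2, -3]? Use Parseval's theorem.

Parseval: Σ|x[n]|² = (1/N)Σ|X[k]|², so Σ|X[k]|² = N·Σ|x[n]|² = 5·18.0000

Σ|X[k]|² = N·Σ|x[n]|² = 5·18.0000 = 90.0000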